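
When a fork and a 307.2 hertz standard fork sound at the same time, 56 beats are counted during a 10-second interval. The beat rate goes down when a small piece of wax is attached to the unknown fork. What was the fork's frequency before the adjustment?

312.8 Hz

Beat frequency = 56/10 = 5.6 Hz.
|f − 307.2| = 5.6, so the fork was at either 301.6 Hz or 312.8 Hz.
Loading a fork with wax lowers its frequency; the adjustment lowers the fork's frequency.
The beat rate fell, so the adjustment moved the fork toward 307.2 Hz — it must have started above the reference.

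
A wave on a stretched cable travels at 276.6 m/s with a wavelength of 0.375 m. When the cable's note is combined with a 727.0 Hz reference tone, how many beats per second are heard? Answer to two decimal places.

10.60 Hz

Source frequency f = v/λ = 276.6/0.375 = 737.6000 Hz.
f_beat = |737.6000 − 727.0| = 10.60 Hz.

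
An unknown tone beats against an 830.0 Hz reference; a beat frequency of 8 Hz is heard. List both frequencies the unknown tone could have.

|f − 830.0| = 8, so f = 830.0 ± 8.

822 Hz or 838 Hz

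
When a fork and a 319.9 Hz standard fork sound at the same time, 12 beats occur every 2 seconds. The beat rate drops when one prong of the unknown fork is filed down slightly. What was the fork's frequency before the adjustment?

Beat frequency = 12/2 = 6 Hz.
|f − 319.9| = 6, so the fork was at either 313.9 Hz or 325.9 Hz.
Filing a prong removes mass and raises the fork's frequency; the adjustment raises the fork's frequency.
The beat rate fell, so the adjustment moved the fork toward 319.9 Hz — it must have started below the reference.

313.9 Hz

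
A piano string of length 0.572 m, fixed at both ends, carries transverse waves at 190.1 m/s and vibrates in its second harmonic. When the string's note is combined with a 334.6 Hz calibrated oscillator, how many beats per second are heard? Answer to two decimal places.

For a string fixed at both ends, f_n = n·v/(2L) = 2·190.1/(2·0.572) = 332.3427 Hz.
f_beat = |332.3427 − 334.6| = 2.26 Hz.

2.26 Hz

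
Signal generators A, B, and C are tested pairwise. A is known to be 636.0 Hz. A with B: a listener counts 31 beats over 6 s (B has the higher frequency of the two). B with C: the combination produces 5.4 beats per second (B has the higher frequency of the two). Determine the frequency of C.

635.7667 Hz

A–B: Beat frequency = 31/6 = 5.1667 Hz.
B is above A, so f_B = 636.0 + 5.1667 = 641.1667 Hz.
C is below B, so f_C = 641.1667 − 5.4 = 635.7667 Hz.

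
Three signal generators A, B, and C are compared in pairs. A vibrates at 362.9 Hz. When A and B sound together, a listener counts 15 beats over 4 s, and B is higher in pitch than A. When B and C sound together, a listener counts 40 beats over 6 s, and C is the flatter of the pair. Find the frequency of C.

A–B: Beat frequency = 15/4 = 3.75 Hz.
B is above A, so f_B = 362.9 + 3.75 = 366.65 Hz.
B–C: Beat frequency = 40/6 = 6.6667 Hz.
C is below B, so f_C = 366.65 − 6.6667 = 359.9833 Hz.

359.9833 Hz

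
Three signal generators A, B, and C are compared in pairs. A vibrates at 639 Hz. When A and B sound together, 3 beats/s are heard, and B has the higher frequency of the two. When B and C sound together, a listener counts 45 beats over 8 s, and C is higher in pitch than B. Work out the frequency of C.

B is above A, so f_B = 639 + 3 = 642 Hz.
B–C: Beat frequency = 45/8 = 5.625 Hz.
C is above B, so f_C = 642 + 5.625 = 647.625 Hz.

647.625 Hz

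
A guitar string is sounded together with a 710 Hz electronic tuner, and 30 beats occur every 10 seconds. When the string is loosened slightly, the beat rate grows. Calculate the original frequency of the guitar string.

Beat frequency = 30/10 = 3 Hz.
|f − 710| = 3, so the guitar string was at either 707 Hz or 713 Hz.
Reducing tension lowers a string's frequency; the adjustment lowers the guitar string's frequency.
The beat rate rose, so the adjustment moved the guitar string further from 710 Hz — it was already below the reference.

707 Hz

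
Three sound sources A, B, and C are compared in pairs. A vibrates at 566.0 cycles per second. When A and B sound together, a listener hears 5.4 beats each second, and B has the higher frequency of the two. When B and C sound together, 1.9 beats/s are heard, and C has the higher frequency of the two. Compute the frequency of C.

B is above A, so f_B = 566.0 + 5.4 = 571.4 Hz.
C is above B, so f_C = 571.4 + 1.9 = 573.3 Hz.

573.3 Hz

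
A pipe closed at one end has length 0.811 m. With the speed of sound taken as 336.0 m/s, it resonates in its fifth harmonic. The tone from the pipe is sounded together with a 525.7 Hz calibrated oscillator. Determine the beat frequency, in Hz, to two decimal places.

7.82 Hz

Closed pipe (odd harmonics): f_n = n·v/(4L) = 5·336.0/(4·0.811) = 517.8792 Hz.
f_beat = |517.8792 − 525.7| = 7.82 Hz.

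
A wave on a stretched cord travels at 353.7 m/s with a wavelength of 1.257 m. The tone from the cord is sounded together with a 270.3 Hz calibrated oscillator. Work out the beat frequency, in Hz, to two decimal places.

11.08 Hz

Source frequency f = v/λ = 353.7/1.257 = 281.3842 Hz.
f_beat = |281.3842 − 270.3| = 11.08 Hz.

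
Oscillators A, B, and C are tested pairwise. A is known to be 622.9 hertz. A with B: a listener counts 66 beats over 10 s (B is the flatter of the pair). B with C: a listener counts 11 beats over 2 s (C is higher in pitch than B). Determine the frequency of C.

621.8 Hz

A–B: Beat frequency = 66/10 = 6.6 Hz.
B is below A, so f_B = 622.9 − 6.6 = 616.3 Hz.
B–C: Beat frequency = 11/2 = 5.5 Hz.
C is above B, so f_C = 616.3 + 5.5 = 621.8 Hz.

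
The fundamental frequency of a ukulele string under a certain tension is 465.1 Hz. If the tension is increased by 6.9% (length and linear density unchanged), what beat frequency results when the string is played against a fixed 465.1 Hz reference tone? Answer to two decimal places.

For a string, f ∝ √T, so the new frequency is 465.1·√1.069 = 480.8783 Hz.
f_beat = |480.8783 − 465.1| = 15.78 Hz.

15.78 Hz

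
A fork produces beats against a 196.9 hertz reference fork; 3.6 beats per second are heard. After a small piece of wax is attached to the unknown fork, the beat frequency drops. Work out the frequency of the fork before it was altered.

|f − 196.9| = 3.6, so the fork was at either 193.3 Hz or 200.5 Hz.
Loading a fork with wax lowers its frequency; the adjustment lowers the fork's frequency.
The beat rate fell, so the adjustment moved the fork toward 196.9 Hz — it must have started above the reference.

200.5 Hz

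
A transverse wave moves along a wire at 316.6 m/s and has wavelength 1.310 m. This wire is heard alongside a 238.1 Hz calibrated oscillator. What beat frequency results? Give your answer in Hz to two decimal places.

3.58 Hz

Source frequency f = v/λ = 316.6/1.310 = 241.6794 Hz.
f_beat = |241.6794 − 238.1| = 3.58 Hz.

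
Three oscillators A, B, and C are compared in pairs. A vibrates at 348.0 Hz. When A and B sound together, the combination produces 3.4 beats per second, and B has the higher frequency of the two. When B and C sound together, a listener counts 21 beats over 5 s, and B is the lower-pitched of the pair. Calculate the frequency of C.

B is above A, so f_B = 348.0 + 3.4 = 351.4 Hz.
B–C: Beat frequency = 21/5 = 4.2 Hz.
C is above B, so f_C = 351.4 + 4.2 = 355.6 Hz.

355.6 Hz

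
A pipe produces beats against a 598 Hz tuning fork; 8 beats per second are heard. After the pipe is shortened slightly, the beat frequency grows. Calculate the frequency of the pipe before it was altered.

|f − 598| = 8, so the pipe was at either 590 Hz or 606 Hz.
A shorter pipe has a higher fundamental; the adjustment raises the pipe's frequency.
The beat rate rose, so the adjustment moved the pipe further from 598 Hz — it was already above the reference.

606 Hz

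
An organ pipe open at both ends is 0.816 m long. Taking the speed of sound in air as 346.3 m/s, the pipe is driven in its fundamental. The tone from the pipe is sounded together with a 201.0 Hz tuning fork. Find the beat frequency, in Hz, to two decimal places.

11.19 Hz

Open pipe: f_n = n·v/(2L) = 1·346.3/(2·0.816) = 212.1936 Hz.
f_beat = |212.1936 − 201.0| = 11.19 Hz.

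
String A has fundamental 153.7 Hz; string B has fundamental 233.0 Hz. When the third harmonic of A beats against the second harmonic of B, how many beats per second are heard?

Third harmonic of the first: 3·153.7 = 461.1 Hz.
Second harmonic of the second: 2·233.0 = 466.0 Hz.
f_beat = |461.1 − 466.0| = 4.9 Hz.

4.9 Hz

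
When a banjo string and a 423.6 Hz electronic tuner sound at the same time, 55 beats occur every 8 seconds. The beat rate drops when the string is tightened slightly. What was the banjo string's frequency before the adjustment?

Beat frequency = 55/8 = 6.875 Hz.
|f − 423.6| = 6.875, so the banjo string was at either 416.725 Hz or 430.475 Hz.
Increasing tension raises a string's frequency; the adjustment raises the banjo string's frequency.
The beat rate fell, so the adjustment moved the banjo string toward 423.6 Hz — it must have started below the reference.

416.725 Hz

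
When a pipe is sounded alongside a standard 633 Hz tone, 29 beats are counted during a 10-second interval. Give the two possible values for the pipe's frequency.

630.1 Hz or 635.9 Hz

Beat frequency = 29/10 = 2.9 Hz.
|f − 633| = 2.9, so f = 633 ± 2.9.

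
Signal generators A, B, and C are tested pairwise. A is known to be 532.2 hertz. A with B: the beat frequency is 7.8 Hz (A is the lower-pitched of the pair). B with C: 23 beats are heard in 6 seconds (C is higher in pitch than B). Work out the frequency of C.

B is above A, so f_B = 532.2 + 7.8 = 540 Hz.
B–C: Beat frequency = 23/6 = 3.8333 Hz.
C is above B, so f_C = 540 + 3.8333 = 543.8333 Hz.

543.8333 Hz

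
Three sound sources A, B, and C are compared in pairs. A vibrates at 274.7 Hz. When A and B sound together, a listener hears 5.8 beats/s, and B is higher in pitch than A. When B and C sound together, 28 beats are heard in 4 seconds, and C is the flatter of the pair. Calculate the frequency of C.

B is above A, so f_B = 274.7 + 5.8 = 280.5 Hz.
B–C: Beat frequency = 28/4 = 7 Hz.
C is below B, so f_C = 280.5 − 7 = 273.5 Hz.

273.5 Hz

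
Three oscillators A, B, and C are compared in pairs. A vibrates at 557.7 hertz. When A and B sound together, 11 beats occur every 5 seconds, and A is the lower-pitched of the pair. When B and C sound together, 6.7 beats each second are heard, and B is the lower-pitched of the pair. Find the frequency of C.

566.6 Hz

A–B: Beat frequency = 11/5 = 2.2 Hz.
B is above A, so f_B = 557.7 + 2.2 = 559.9 Hz.
C is above B, so f_C = 559.9 + 6.7 = 566.6 Hz.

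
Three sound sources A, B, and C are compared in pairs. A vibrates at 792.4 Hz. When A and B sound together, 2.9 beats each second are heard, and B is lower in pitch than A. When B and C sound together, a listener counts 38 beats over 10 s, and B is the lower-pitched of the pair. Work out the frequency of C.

793.3 Hz

B is below A, so f_B = 792.4 − 2.9 = 789.5 Hz.
B–C: Beat frequency = 38/10 = 3.8 Hz.
C is above B, so f_C = 789.5 + 3.8 = 793.3 Hz.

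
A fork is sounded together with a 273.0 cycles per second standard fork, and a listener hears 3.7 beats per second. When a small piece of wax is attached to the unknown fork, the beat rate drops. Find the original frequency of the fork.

276.7 Hz

|f − 273.0| = 3.7, so the fork was at either 269.3 Hz or 276.7 Hz.
Loading a fork with wax lowers its frequency; the adjustment lowers the fork's frequency.
The beat rate fell, so the adjustment moved the fork toward 273.0 Hz — it must have started above the reference.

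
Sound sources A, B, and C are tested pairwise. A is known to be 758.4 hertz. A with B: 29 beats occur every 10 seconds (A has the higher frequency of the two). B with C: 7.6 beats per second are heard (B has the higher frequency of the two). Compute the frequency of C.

A–B: Beat frequency = 29/10 = 2.9 Hz.
B is below A, so f_B = 758.4 − 2.9 = 755.5 Hz.
C is below B, so f_C = 755.5 − 7.6 = 747.9 Hz.

747.9 Hz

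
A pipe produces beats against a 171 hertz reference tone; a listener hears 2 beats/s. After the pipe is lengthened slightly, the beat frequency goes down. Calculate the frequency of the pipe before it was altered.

|f − 171| = 2, so the pipe was at either 169 Hz or 173 Hz.
A longer pipe has a lower fundamental; the adjustment lowers the pipe's frequency.
The beat rate fell, so the adjustment moved the pipe toward 171 Hz — it must have started above the reference.

173 Hz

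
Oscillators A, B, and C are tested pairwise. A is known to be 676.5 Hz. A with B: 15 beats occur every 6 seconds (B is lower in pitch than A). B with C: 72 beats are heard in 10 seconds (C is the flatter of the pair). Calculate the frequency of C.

666.8 Hz

A–B: Beat frequency = 15/6 = 2.5 Hz.
B is below A, so f_B = 676.5 − 2.5 = 674 Hz.
B–C: Beat frequency = 72/10 = 7.2 Hz.
C is below B, so f_C = 674 − 7.2 = 666.8 Hz.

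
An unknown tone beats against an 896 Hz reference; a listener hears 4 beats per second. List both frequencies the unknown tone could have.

|f − 896| = 4, so f = 896 ± 4.

892 Hz or 900 Hz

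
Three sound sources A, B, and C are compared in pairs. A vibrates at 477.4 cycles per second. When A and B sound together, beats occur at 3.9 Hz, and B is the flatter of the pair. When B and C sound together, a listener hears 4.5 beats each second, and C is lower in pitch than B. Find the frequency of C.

B is below A, so f_B = 477.4 − 3.9 = 473.5 Hz.
C is below B, so f_C = 473.5 − 4.5 = 469 Hz.

469 Hz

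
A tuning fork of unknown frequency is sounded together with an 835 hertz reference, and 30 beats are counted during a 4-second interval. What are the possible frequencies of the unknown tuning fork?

827.5 Hz or 842.5 Hz

Beat frequency = 30/4 = 7.5 Hz.
|f − 835| = 7.5, so f = 835 ± 7.5.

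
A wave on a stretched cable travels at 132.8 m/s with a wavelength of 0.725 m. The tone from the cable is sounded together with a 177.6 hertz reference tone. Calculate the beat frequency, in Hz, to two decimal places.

5.57 Hz

Source frequency f = v/λ = 132.8/0.725 = 183.1724 Hz.
f_beat = |183.1724 − 177.6| = 5.57 Hz.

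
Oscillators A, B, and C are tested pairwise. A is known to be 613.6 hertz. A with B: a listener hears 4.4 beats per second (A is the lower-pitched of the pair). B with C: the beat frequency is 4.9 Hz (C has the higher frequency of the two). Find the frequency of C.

622.9 Hz

B is above A, so f_B = 613.6 + 4.4 = 618 Hz.
C is above B, so f_C = 618 + 4.9 = 622.9 Hz.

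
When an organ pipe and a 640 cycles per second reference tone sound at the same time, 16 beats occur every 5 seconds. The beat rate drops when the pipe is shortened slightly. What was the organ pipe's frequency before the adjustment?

636.8 Hz

Beat frequency = 16/5 = 3.2 Hz.
|f − 640| = 3.2, so the organ pipe was at either 636.8 Hz or 643.2 Hz.
A shorter pipe has a higher fundamental; the adjustment raises the organ pipe's frequency.
The beat rate fell, so the adjustment moved the organ pipe toward 640 Hz — it must have started below the reference.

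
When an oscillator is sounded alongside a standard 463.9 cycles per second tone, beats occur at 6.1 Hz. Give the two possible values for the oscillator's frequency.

457.8 Hz or 470 Hz

|f − 463.9| = 6.1, so f = 463.9 ± 6.1.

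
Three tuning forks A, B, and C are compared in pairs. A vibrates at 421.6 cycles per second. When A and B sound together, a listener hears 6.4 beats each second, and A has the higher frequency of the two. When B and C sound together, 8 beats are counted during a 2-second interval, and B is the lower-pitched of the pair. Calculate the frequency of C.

B is below A, so f_B = 421.6 − 6.4 = 415.2 Hz.
B–C: Beat frequency = 8/2 = 4 Hz.
C is above B, so f_C = 415.2 + 4 = 419.2 Hz.

419.2 Hz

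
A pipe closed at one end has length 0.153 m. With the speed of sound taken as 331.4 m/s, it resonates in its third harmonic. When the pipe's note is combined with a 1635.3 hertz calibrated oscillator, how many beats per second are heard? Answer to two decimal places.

Closed pipe (odd harmonics): f_n = n·v/(4L) = 3·331.4/(4·0.153) = 1624.5098 Hz.
f_beat = |1624.5098 − 1635.3| = 10.79 Hz.

10.79 Hz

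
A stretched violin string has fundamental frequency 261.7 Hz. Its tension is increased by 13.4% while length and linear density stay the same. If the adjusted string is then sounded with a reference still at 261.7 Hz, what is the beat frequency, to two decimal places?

16.98 Hz

For a string, f ∝ √T, so the new frequency is 261.7·√1.134 = 278.6829 Hz.
f_beat = |278.6829 − 261.7| = 16.98 Hz.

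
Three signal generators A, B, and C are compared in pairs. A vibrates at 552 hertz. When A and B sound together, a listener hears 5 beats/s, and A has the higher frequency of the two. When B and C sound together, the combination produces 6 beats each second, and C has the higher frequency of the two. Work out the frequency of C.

553 Hz

B is below A, so f_B = 552 − 5 = 547 Hz.
C is above B, so f_C = 547 + 6 = 553 Hz.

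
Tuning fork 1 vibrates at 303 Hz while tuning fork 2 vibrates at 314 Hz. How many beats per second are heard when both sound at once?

11 Hz

f_beat = |f₁ − f₂|.
|303 − 314| = 11 Hz.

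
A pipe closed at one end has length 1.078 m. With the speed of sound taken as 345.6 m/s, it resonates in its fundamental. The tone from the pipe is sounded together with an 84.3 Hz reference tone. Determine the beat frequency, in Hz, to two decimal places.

4.15 Hz

Closed pipe (odd harmonics): f_n = n·v/(4L) = 1·345.6/(4·1.078) = 80.1484 Hz.
f_beat = |80.1484 − 84.3| = 4.15 Hz.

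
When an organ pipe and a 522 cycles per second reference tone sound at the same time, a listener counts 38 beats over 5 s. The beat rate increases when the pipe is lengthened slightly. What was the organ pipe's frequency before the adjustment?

Beat frequency = 38/5 = 7.6 Hz.
|f − 522| = 7.6, so the organ pipe was at either 514.4 Hz or 529.6 Hz.
A longer pipe has a lower fundamental; the adjustment lowers the organ pipe's frequency.
The beat rate rose, so the adjustment moved the organ pipe further from 522 Hz — it was already below the reference.

514.4 Hz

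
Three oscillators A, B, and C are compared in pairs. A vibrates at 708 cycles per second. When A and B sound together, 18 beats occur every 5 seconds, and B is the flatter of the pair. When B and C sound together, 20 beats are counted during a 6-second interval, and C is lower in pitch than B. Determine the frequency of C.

A–B: Beat frequency = 18/5 = 3.6 Hz.
B is below A, so f_B = 708 − 3.6 = 704.4 Hz.
B–C: Beat frequency = 20/6 = 3.3333 Hz.
C is below B, so f_C = 704.4 − 3.3333 = 701.0667 Hz.

701.0667 Hz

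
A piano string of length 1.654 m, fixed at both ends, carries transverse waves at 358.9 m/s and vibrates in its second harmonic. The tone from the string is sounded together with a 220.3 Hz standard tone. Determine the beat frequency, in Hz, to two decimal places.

3.31 Hz

For a string fixed at both ends, f_n = n·v/(2L) = 2·358.9/(2·1.654) = 216.9891 Hz.
f_beat = |216.9891 − 220.3| = 3.31 Hz.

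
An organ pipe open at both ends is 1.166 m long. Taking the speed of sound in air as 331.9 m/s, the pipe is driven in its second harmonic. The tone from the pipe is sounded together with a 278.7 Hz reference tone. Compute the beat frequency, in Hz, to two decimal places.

Open pipe: f_n = n·v/(2L) = 2·331.9/(2·1.166) = 284.6484 Hz.
f_beat = |284.6484 − 278.7| = 5.95 Hz.

5.95 Hz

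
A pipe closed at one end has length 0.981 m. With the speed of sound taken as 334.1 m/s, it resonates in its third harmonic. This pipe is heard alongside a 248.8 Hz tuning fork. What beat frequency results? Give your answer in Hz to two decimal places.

Closed pipe (odd harmonics): f_n = n·v/(4L) = 3·334.1/(4·0.981) = 255.4281 Hz.
f_beat = |255.4281 − 248.8| = 6.63 Hz.

6.63 Hz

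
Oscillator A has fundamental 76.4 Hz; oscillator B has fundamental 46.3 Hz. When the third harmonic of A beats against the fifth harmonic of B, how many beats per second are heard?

Third harmonic of the first: 3·76.4 = 229.2 Hz.
Fifth harmonic of the second: 5·46.3 = 231.5 Hz.
f_beat = |229.2 − 231.5| = 2.3 Hz.

2.3 Hz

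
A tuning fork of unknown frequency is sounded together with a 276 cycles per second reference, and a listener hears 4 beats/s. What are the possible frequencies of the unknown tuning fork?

|f − 276| = 4, so f = 276 ± 4.

272 Hz or 280 Hz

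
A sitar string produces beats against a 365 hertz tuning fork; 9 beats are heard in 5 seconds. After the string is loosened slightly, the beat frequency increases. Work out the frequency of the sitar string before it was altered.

363.2 Hz

Beat frequency = 9/5 = 1.8 Hz.
|f − 365| = 1.8, so the sitar string was at either 363.2 Hz or 366.8 Hz.
Reducing tension lowers a string's frequency; the adjustment lowers the sitar string's frequency.
The beat rate rose, so the adjustment moved the sitar string further from 365 Hz — it was already below the reference.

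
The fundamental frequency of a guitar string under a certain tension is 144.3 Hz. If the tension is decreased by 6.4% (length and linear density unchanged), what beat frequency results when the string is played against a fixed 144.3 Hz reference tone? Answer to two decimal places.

For a string, f ∝ √T, so the new frequency is 144.3·√0.936 = 139.6061 Hz.
f_beat = |139.6061 − 144.3| = 4.69 Hz.

4.69 Hz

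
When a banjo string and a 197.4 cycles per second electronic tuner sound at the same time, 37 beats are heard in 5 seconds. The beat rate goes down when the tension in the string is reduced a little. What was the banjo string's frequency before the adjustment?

204.8 Hz

Beat frequency = 37/5 = 7.4 Hz.
|f − 197.4| = 7.4, so the banjo string was at either 190 Hz or 204.8 Hz.
Lower tension means lower frequency; the adjustment lowers the banjo string's frequency.
The beat rate fell, so the adjustment moved the banjo string toward 197.4 Hz — it must have started above the reference.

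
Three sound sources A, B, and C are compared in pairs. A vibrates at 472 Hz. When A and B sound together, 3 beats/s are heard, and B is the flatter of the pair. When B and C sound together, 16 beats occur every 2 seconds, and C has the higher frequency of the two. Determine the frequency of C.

B is below A, so f_B = 472 − 3 = 469 Hz.
B–C: Beat frequency = 16/2 = 8 Hz.
C is above B, so f_C = 469 + 8 = 477 Hz.

477 Hz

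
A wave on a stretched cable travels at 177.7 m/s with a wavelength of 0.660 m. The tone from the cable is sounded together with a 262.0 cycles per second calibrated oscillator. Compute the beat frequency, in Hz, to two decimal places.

Source frequency f = v/λ = 177.7/0.660 = 269.2424 Hz.
f_beat = |269.2424 − 262.0| = 7.24 Hz.

7.24 Hz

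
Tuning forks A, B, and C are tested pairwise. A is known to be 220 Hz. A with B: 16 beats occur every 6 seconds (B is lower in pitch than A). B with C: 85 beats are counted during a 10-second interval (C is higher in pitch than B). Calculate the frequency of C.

A–B: Beat frequency = 16/6 = 2.6667 Hz.
B is below A, so f_B = 220 − 2.6667 = 217.3333 Hz.
B–C: Beat frequency = 85/10 = 8.5 Hz.
C is above B, so f_C = 217.3333 + 8.5 = 225.8333 Hz.

225.8333 Hz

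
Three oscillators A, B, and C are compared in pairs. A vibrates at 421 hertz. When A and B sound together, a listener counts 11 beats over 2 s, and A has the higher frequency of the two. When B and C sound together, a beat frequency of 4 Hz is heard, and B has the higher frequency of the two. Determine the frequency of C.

A–B: Beat frequency = 11/2 = 5.5 Hz.
B is below A, so f_B = 421 − 5.5 = 415.5 Hz.
C is below B, so f_C = 415.5 − 4 = 411.5 Hz.

411.5 Hz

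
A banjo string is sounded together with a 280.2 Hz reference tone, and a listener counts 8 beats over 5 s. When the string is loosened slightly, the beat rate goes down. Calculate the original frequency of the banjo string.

Beat frequency = 8/5 = 1.6 Hz.
|f − 280.2| = 1.6, so the banjo string was at either 278.6 Hz or 281.8 Hz.
Reducing tension lowers a string's frequency; the adjustment lowers the banjo string's frequency.
The beat rate fell, so the adjustment moved the banjo string toward 280.2 Hz — it must have started above the reference.

281.8 Hz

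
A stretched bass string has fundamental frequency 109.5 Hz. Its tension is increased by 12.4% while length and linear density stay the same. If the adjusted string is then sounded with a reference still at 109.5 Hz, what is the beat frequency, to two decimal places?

6.59 Hz

For a string, f ∝ √T, so the new frequency is 109.5·√1.124 = 116.0907 Hz.
f_beat = |116.0907 − 109.5| = 6.59 Hz.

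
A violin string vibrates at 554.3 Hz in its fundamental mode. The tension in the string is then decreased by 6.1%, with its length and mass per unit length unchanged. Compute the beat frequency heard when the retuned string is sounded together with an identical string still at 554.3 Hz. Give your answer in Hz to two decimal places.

For a string, f ∝ √T, so the new frequency is 554.3·√0.939 = 537.1279 Hz.
f_beat = |537.1279 − 554.3| = 17.17 Hz.

17.17 Hz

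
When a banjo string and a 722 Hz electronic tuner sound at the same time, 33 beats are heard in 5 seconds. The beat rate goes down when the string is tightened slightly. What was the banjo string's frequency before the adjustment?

Beat frequency = 33/5 = 6.6 Hz.
|f − 722| = 6.6, so the banjo string was at either 715.4 Hz or 728.6 Hz.
Increasing tension raises a string's frequency; the adjustment raises the banjo string's frequency.
The beat rate fell, so the adjustment moved the banjo string toward 722 Hz — it must have started below the reference.

715.4 Hz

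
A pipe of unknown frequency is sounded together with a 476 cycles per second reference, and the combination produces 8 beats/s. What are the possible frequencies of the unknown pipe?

468 Hz or 484 Hz

|f − 476| = 8, so f = 476 ± 8.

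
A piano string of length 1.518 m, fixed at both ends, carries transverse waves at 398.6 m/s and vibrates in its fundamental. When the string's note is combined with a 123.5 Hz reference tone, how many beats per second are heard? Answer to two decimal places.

7.79 Hz

For a string fixed at both ends, f_n = n·v/(2L) = 1·398.6/(2·1.518) = 131.2912 Hz.
f_beat = |131.2912 − 123.5| = 7.79 Hz.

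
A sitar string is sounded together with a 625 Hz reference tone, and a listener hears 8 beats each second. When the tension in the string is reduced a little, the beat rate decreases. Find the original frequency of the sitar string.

|f − 625| = 8, so the sitar string was at either 617 Hz or 633 Hz.
Lower tension means lower frequency; the adjustment lowers the sitar string's frequency.
The beat rate fell, so the adjustment moved the sitar string toward 625 Hz — it must have started above the reference.

633 Hz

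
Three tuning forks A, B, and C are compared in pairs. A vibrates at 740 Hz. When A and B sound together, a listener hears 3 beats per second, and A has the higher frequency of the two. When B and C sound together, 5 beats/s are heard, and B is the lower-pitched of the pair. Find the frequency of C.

B is below A, so f_B = 740 − 3 = 737 Hz.
C is above B, so f_C = 737 + 5 = 742 Hz.

742 Hz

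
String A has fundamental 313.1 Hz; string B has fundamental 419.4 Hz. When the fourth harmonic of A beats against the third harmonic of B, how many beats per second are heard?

5.8 Hz

Fourth harmonic of the first: 4·313.1 = 1252.4 Hz.
Third harmonic of the second: 3·419.4 = 1258.2 Hz.
f_beat = |1252.4 − 1258.2| = 5.8 Hz.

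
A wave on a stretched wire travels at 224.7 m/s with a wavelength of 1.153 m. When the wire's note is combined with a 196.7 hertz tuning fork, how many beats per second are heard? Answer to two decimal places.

1.82 Hz

Source frequency f = v/λ = 224.7/1.153 = 194.8829 Hz.
f_beat = |194.8829 − 196.7| = 1.82 Hz.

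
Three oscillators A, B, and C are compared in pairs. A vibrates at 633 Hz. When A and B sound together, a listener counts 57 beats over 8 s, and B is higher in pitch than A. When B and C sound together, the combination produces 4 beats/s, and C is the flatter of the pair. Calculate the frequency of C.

636.125 Hz

A–B: Beat frequency = 57/8 = 7.125 Hz.
B is above A, so f_B = 633 + 7.125 = 640.125 Hz.
C is below B, so f_C = 640.125 − 4 = 636.125 Hz.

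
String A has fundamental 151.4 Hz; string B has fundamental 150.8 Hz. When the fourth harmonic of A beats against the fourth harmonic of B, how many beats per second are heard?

2.4 Hz

Fourth harmonic of the first: 4·151.4 = 605.6 Hz.
Fourth harmonic of the second: 4·150.8 = 603.2 Hz.
f_beat = |605.6 − 603.2| = 2.4 Hz.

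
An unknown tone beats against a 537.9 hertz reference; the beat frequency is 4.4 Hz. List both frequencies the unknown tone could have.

|f − 537.9| = 4.4, so f = 537.9 ± 4.4.

533.5 Hz or 542.3 Hz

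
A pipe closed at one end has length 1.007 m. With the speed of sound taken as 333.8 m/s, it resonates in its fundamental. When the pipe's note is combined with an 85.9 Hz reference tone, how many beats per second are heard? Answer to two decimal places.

3.03 Hz

Closed pipe (odd harmonics): f_n = n·v/(4L) = 1·333.8/(4·1.007) = 82.8699 Hz.
f_beat = |82.8699 − 85.9| = 3.03 Hz.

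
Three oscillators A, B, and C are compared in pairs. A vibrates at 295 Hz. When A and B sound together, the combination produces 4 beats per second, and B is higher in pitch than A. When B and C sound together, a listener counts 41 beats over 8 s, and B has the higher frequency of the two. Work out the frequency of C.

293.875 Hz

B is above A, so f_B = 295 + 4 = 299 Hz.
B–C: Beat frequency = 41/8 = 5.125 Hz.
C is below B, so f_C = 299 − 5.125 = 293.875 Hz.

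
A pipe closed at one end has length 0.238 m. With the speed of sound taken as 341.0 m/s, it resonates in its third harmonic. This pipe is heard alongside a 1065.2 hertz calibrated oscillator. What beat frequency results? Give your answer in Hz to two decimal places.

Closed pipe (odd harmonics): f_n = n·v/(4L) = 3·341.0/(4·0.238) = 1074.5798 Hz.
f_beat = |1074.5798 − 1065.2| = 9.38 Hz.

9.38 Hz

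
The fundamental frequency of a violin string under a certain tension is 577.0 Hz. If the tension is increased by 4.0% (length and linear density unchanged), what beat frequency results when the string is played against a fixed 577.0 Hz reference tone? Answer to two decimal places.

11.43 Hz

For a string, f ∝ √T, so the new frequency is 577.0·√1.040 = 588.4269 Hz.
f_beat = |588.4269 − 577.0| = 11.43 Hz.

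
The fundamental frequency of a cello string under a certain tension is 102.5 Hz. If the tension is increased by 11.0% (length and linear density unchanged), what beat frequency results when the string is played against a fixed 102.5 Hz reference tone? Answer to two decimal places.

For a string, f ∝ √T, so the new frequency is 102.5·√1.110 = 107.9905 Hz.
f_beat = |107.9905 − 102.5| = 5.49 Hz.

5.49 Hz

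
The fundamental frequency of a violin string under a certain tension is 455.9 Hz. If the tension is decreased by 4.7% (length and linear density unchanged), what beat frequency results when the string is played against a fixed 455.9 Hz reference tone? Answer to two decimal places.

10.84 Hz

For a string, f ∝ √T, so the new frequency is 455.9·√0.953 = 445.0574 Hz.
f_beat = |445.0574 − 455.9| = 10.84 Hz.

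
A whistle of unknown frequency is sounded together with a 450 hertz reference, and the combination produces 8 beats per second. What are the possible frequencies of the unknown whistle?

442 Hz or 458 Hz

|f − 450| = 8, so f = 450 ± 8.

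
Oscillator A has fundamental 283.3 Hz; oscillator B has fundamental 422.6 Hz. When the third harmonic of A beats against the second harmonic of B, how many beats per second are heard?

Third harmonic of the first: 3·283.3 = 849.9 Hz.
Second harmonic of the second: 2·422.6 = 845.2 Hz.
f_beat = |849.9 − 845.2| = 4.7 Hz.

4.7 Hz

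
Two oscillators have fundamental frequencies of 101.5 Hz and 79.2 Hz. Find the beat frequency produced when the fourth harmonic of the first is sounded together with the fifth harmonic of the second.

10.0 Hz

Fourth harmonic of the first: 4·101.5 = 406.0 Hz.
Fifth harmonic of the second: 5·79.2 = 396.0 Hz.
f_beat = |406.0 − 396.0| = 10.0 Hz.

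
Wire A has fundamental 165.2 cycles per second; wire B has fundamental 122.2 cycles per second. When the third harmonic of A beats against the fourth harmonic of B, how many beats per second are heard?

6.8 Hz

Third harmonic of the first: 3·165.2 = 495.6 Hz.
Fourth harmonic of the second: 4·122.2 = 488.8 Hz.
f_beat = |495.6 − 488.8| = 6.8 Hz.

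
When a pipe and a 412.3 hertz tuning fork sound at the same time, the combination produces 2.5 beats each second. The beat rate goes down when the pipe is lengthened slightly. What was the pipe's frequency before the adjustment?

|f − 412.3| = 2.5, so the pipe was at either 409.8 Hz or 414.8 Hz.
A longer pipe has a lower fundamental; the adjustment lowers the pipe's frequency.
The beat rate fell, so the adjustment moved the pipe toward 412.3 Hz — it must have started above the reference.

414.8 Hz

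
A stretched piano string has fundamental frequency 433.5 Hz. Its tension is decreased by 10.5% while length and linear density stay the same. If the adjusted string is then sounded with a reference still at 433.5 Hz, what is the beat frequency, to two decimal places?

23.39 Hz

For a string, f ∝ √T, so the new frequency is 433.5·√0.895 = 410.1102 Hz.
f_beat = |410.1102 − 433.5| = 23.39 Hz.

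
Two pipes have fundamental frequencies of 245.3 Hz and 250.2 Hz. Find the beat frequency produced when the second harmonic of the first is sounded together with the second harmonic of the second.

9.8 Hz

Second harmonic of the first: 2·245.3 = 490.6 Hz.
Second harmonic of the second: 2·250.2 = 500.4 Hz.
f_beat = |490.6 − 500.4| = 9.8 Hz.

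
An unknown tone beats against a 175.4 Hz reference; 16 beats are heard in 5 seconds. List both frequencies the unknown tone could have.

Beat frequency = 16/5 = 3.2 Hz.
|f − 175.4| = 3.2, so f = 175.4 ± 3.2.

172.2 Hz or 178.6 Hz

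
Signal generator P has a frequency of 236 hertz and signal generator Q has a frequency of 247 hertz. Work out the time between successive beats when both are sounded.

f_beat = |236 − 247| = 11 Hz.
Beat period T = 1 / f_beat = 1 / 11 s.

0.091 s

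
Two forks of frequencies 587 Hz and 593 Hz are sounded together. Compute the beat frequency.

The beat frequency equals the magnitude of the frequency difference.
|587 − 593| = 6 Hz.

6 Hz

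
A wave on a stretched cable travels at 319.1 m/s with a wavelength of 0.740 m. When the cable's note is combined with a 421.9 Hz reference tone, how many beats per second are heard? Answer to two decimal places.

Source frequency f = v/λ = 319.1/0.740 = 431.2162 Hz.
f_beat = |431.2162 − 421.9| = 9.32 Hz.

9.32 Hz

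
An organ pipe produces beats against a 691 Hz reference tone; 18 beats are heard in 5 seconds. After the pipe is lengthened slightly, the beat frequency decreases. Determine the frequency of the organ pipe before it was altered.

Beat frequency = 18/5 = 3.6 Hz.
|f − 691| = 3.6, so the organ pipe was at either 687.4 Hz or 694.6 Hz.
A longer pipe has a lower fundamental; the adjustment lowers the organ pipe's frequency.
The beat rate fell, so the adjustment moved the organ pipe toward 691 Hz — it must have started above the reference.

694.6 Hz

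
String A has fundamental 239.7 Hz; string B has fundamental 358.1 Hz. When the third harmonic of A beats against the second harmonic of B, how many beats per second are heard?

2.9 Hz

Third harmonic of the first: 3·239.7 = 719.1 Hz.
Second harmonic of the second: 2·358.1 = 716.2 Hz.
f_beat = |719.1 − 716.2| = 2.9 Hz.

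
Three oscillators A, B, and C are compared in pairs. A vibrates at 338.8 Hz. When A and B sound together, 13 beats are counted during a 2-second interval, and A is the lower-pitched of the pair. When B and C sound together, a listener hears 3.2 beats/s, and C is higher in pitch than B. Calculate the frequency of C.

A–B: Beat frequency = 13/2 = 6.5 Hz.
B is above A, so f_B = 338.8 + 6.5 = 345.3 Hz.
C is above B, so f_C = 345.3 + 3.2 = 348.5 Hz.

348.5 Hz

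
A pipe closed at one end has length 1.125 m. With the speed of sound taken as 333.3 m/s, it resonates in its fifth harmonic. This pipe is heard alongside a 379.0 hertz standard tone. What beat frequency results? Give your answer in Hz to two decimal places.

Closed pipe (odd harmonics): f_n = n·v/(4L) = 5·333.3/(4·1.125) = 370.3333 Hz.
f_beat = |370.3333 − 379.0| = 8.67 Hz.

8.67 Hz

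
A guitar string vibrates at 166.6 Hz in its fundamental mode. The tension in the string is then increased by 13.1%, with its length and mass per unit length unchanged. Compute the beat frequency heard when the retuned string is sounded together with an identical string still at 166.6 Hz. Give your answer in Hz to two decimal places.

For a string, f ∝ √T, so the new frequency is 166.6·√1.131 = 177.1766 Hz.
f_beat = |177.1766 − 166.6| = 10.58 Hz.

10.58 Hz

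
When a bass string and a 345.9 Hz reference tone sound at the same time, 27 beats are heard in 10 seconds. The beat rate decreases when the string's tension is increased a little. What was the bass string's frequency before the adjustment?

343.2 Hz

Beat frequency = 27/10 = 2.7 Hz.
|f − 345.9| = 2.7, so the bass string was at either 343.2 Hz or 348.6 Hz.
Higher tension means higher frequency; the adjustment raises the bass string's frequency.
The beat rate fell, so the adjustment moved the bass string toward 345.9 Hz — it must have started below the reference.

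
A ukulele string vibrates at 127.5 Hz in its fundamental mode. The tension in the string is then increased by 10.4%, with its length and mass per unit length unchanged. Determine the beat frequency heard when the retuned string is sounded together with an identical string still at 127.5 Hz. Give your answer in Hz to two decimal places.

For a string, f ∝ √T, so the new frequency is 127.5·√1.104 = 133.9660 Hz.
f_beat = |133.9660 − 127.5| = 6.47 Hz.

6.47 Hz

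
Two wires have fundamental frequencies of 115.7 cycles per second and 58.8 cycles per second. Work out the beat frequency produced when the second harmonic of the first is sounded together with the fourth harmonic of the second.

3.8 Hz

Second harmonic of the first: 2·115.7 = 231.4 Hz.
Fourth harmonic of the second: 4·58.8 = 235.2 Hz.
f_beat = |231.4 − 235.2| = 3.8 Hz.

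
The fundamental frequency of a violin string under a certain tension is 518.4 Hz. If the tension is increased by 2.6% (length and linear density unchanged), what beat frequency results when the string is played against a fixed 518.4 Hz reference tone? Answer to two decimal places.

6.70 Hz

For a string, f ∝ √T, so the new frequency is 518.4·√1.026 = 525.0960 Hz.
f_beat = |525.0960 − 518.4| = 6.70 Hz.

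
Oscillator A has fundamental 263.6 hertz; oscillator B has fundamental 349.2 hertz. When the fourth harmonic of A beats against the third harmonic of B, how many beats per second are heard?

6.8 Hz

Fourth harmonic of the first: 4·263.6 = 1054.4 Hz.
Third harmonic of the second: 3·349.2 = 1047.6 Hz.
f_beat = |1054.4 − 1047.6| = 6.8 Hz.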